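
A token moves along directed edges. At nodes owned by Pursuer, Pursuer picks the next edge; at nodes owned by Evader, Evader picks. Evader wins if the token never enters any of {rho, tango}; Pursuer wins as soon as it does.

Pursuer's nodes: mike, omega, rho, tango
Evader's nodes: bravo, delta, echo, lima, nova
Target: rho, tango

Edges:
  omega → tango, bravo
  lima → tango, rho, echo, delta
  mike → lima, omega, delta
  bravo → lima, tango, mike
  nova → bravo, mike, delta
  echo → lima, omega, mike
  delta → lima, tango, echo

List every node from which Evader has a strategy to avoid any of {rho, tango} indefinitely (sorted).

A0 = {rho, tango}
A1: add {omega} — omega (Pursuer) has omega→tango.
A2: add {mike} — mike (Pursuer) has mike→omega.
A3 = A2; e.g. lima (Evader) can still go to echo. Fixed point.
Pursuer's attractor = {mike, omega, rho, tango}; Evader avoids the target exactly from the complement.

bravo, delta, echo, lima, nova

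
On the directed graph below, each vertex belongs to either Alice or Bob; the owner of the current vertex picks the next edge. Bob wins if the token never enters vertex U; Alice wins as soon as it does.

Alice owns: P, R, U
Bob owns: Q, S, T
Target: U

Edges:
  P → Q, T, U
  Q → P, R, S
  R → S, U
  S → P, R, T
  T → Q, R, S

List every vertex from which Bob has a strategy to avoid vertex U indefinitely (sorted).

Q, S, T

A0 = {U}
A1: add {P, R} — P (Alice) has P→U; R (Alice) has R→U.
A2 = A1; e.g. Q (Bob) can still go to S. Fixed point.
Alice's attractor = {P, R, U}; Bob avoids the target exactly from the complement.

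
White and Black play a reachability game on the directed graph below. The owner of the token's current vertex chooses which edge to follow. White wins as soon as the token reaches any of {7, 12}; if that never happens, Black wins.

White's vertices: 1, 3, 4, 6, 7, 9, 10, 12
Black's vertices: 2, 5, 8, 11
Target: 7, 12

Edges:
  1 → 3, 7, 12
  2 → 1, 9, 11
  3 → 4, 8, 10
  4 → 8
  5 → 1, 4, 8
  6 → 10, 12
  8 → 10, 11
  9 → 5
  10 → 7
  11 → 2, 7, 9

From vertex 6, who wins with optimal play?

White

A0 = {7, 12}
A1: add {1, 6, 10} — 1 (White) has 1→7; 6 (White) has 6→12; 10 (White) has 10→7.
6 ∈ A1, so White can force the target.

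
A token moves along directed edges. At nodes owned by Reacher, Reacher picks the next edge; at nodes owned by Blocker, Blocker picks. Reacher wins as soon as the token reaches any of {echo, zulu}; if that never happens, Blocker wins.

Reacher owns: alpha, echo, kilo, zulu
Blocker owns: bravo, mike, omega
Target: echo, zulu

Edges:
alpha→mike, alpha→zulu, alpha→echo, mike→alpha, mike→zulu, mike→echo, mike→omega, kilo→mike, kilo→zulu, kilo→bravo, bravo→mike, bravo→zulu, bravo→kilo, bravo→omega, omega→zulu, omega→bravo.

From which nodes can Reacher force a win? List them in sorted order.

alpha, echo, kilo, zulu

A0 = {echo, zulu}
A1: add {alpha, kilo} — alpha (Reacher) has alpha→zulu; kilo (Reacher) has kilo→zulu.
A2 = A1; e.g. mike (Blocker) can still go to omega. Fixed point.
Reacher's winning region = {alpha, echo, kilo, zulu}.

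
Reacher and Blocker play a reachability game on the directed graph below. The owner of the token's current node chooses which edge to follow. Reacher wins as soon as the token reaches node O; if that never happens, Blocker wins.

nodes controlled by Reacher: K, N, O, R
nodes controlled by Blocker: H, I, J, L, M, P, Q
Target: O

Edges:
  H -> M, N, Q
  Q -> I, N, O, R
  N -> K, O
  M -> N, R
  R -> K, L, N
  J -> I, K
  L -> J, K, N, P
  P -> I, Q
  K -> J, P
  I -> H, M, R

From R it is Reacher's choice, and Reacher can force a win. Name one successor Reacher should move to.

N

A0 = {O}
A1: add {N} — N (Reacher) has N→O.
A2: add {R} — R (Reacher) has R→N.
A3: add {M} — M (Blocker): all of {N, R} already in.
A4 = A3; e.g. H (Blocker) can still go to Q. Fixed point.
From R, successor N is in the attractor (rank 1); the other successors K, L are not.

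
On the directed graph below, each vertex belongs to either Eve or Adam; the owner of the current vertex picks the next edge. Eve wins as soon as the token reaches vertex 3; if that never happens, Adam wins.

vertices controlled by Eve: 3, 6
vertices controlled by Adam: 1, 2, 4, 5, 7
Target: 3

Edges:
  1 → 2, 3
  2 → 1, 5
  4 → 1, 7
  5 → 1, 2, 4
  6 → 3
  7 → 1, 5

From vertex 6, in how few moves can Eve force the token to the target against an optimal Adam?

A0 = {3}
A1: add {6} — 6 (Eve) has 6→3.
A2 = A1; e.g. 1 (Adam) can still go to 2. Fixed point.
6 enters the attractor at level 1, so Eve can force the target in 1 move from there.

1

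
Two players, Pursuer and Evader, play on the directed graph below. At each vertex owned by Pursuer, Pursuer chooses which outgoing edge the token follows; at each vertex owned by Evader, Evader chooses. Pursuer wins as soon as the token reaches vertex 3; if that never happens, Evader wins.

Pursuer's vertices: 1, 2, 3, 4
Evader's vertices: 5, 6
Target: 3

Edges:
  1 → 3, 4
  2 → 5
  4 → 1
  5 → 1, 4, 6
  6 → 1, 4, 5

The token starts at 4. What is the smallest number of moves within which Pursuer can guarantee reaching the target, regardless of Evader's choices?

2

A0 = {3}
A1: add {1} — 1 (Pursuer) has 1→3.
A2: add {4} — 4 (Pursuer) has 4→1.
A3 = A2; e.g. 2 (Pursuer) has no edge into A2. Fixed point.
4 enters the attractor at level 2, so Pursuer can force the target in 2 moves from there.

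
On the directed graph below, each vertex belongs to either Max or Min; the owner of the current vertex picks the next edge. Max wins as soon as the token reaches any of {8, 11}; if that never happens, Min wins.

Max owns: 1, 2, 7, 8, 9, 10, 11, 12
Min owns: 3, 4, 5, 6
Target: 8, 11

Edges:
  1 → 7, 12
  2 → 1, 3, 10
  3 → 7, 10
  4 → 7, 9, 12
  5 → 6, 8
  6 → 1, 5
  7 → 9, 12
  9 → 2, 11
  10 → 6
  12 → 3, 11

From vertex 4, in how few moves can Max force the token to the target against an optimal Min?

3

A0 = {8, 11}
A1: add {9, 12} — 9 (Max) has 9→11; 12 (Max) has 12→11.
A2: add {1, 7} — 1 (Max) has 1→12; 7 (Max) has 7→9.
A3: add {2, 4} — 2 (Max) has 2→1; 4 (Min): all of {7, 9, 12} already in.
A4 = A3; e.g. 3 (Min) can still go to 10. Fixed point.
4 enters the attractor at level 3, so Max can force the target in 3 moves from there.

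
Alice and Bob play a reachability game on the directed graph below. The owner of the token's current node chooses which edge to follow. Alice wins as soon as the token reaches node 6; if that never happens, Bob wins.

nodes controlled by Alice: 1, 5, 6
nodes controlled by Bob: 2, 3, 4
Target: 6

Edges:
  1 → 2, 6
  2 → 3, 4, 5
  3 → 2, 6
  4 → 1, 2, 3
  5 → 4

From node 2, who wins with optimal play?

Bob

A0 = {6}
A1: add {1} — 1 (Alice) has 1→6.
A2 = A1; e.g. 2 (Bob) can still go to 3. Fixed point.
2 never enters the attractor, so Bob can avoid the target forever.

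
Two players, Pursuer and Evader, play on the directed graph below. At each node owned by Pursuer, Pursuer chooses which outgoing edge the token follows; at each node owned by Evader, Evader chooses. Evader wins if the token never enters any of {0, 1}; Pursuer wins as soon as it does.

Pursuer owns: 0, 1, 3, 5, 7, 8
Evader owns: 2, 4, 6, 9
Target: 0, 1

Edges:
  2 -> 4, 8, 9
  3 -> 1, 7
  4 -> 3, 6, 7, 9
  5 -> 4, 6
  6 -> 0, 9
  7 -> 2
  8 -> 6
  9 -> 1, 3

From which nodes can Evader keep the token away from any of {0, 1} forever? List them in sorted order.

2, 4, 7

A0 = {0, 1}
A1: add {3} — 3 (Pursuer) has 3→1.
A2: add {9} — 9 (Evader): all of {1, 3} already in.
A3: add {6} — 6 (Evader): all of {0, 9} already in.
A4: add {5, 8} — 5 (Pursuer) has 5→6; 8 (Pursuer) has 8→6.
A5 = A4; e.g. 2 (Evader) can still go to 4. Fixed point.
Pursuer's attractor = {0, 1, 3, 5, 6, 8, 9}; Evader avoids the target exactly from the complement.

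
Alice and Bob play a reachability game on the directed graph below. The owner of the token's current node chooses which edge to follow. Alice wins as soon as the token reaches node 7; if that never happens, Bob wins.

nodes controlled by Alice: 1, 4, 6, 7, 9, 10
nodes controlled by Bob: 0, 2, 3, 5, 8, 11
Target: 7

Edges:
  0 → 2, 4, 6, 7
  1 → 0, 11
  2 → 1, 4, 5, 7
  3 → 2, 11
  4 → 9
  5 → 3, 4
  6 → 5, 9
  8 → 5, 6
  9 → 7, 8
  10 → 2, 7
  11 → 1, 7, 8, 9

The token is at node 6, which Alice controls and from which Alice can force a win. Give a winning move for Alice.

9

A0 = {7}
A1: add {9, 10} — 9 (Alice) has 9→7; 10 (Alice) has 10→7.
A2: add {4, 6} — 4 (Alice) has 4→9; 6 (Alice) has 6→9.
A3 = A2; e.g. 0 (Bob) can still go to 2. Fixed point.
From 6, successor 9 is in the attractor (rank 1); the other successor 5 is not.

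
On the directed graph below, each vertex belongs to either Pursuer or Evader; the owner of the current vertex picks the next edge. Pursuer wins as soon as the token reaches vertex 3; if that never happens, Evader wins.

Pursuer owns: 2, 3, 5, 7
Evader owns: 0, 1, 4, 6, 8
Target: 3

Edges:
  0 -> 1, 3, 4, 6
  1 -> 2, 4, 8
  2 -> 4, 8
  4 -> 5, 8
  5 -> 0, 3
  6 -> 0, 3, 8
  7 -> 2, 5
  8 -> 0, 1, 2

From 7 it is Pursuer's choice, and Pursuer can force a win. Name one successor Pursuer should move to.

A0 = {3}
A1: add {5} — 5 (Pursuer) has 5→3.
A2: add {7} — 7 (Pursuer) has 7→5.
A3 = A2; e.g. 0 (Evader) can still go to 1. Fixed point.
From 7, successor 5 is in the attractor (rank 1); the other successor 2 is not.

5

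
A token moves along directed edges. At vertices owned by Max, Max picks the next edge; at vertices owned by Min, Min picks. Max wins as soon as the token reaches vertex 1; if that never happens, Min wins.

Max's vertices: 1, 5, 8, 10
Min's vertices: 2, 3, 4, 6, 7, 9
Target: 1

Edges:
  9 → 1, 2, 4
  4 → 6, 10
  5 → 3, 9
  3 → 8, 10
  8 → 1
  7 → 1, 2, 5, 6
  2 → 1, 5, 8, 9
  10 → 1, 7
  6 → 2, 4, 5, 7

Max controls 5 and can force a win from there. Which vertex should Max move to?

3

A0 = {1}
A1: add {8, 10} — 8 (Max) has 8→1; 10 (Max) has 10→1.
A2: add {3} — 3 (Min): all of {8, 10} already in.
A3: add {5} — 5 (Max) has 5→3.
A4 = A3; e.g. 2 (Min) can still go to 9. Fixed point.
From 5, successor 3 is in the attractor (rank 2); the other successor 9 is not.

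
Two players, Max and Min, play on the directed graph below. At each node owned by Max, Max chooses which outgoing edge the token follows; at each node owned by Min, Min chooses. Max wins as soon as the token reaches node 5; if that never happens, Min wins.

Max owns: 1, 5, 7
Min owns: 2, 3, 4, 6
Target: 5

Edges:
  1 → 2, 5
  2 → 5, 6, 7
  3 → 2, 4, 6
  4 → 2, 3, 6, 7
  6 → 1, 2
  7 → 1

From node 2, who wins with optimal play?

A0 = {5}
A1: add {1} — 1 (Max) has 1→5.
A2: add {7} — 7 (Max) has 7→1.
A3 = A2; e.g. 2 (Min) can still go to 6. Fixed point.
2 never enters the attractor, so Min can avoid the target forever.

Min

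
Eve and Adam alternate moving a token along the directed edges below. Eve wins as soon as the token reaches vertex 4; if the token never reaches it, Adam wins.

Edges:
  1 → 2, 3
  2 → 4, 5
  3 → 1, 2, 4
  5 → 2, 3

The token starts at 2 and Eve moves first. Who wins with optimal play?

Eve

Track states (vertex, player-to-move).
A0 = {(4,Eve), (4,Adam)}
A1: add {(2,Eve), (3,Eve)}.
(2,Eve) ∈ A1 ⇒ Eve forces the target.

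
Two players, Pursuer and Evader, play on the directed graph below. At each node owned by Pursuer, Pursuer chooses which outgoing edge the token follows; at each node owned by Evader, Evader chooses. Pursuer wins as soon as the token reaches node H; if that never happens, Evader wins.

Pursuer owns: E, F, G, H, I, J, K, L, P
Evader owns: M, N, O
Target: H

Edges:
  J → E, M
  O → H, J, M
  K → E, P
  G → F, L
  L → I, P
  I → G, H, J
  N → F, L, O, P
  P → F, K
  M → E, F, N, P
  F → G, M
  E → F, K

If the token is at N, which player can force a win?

A0 = {H}
A1: add {I} — I (Pursuer) has I→H.
A2: add {L} — L (Pursuer) has L→I.
A3: add {G} — G (Pursuer) has G→L.
A4: add {F} — F (Pursuer) has F→G.
A5: add {E, P} — E (Pursuer) has E→F; P (Pursuer) has P→F.
A6: add {J, K} — J (Pursuer) has J→E; K (Pursuer) has K→E.
A7 = A6; e.g. M (Evader) can still go to N. Fixed point.
N never enters the attractor, so Evader can avoid the target forever.

Evader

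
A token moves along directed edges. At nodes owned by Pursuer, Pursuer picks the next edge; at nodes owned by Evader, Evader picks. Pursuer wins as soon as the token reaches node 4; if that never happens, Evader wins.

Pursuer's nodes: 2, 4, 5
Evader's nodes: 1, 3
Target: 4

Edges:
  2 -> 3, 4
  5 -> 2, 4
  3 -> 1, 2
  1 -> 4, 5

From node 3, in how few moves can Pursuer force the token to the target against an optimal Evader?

3

A0 = {4}
A1: add {2, 5} — 2 (Pursuer) has 2→4; 5 (Pursuer) has 5→4.
A2: add {1} — 1 (Evader): all of {4, 5} already in.
A3: add {3} — 3 (Evader): all of {1, 2} already in.
A3 = all vertices. Fixed point.
3 enters the attractor at level 3, so Pursuer can force the target in 3 moves from there.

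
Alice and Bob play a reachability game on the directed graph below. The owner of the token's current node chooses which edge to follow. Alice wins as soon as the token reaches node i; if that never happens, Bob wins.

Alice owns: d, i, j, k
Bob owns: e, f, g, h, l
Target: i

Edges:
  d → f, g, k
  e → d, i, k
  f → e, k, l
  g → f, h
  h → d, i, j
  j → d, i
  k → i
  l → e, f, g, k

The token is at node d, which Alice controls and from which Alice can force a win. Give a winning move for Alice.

A0 = {i}
A1: add {j, k} — j (Alice) has j→i; k (Alice) has k→i.
A2: add {d} — d (Alice) has d→k.
A3: add {e, h} — e (Bob): all of {d, i, k} already in; h (Bob): all of {d, i, j} already in.
A4 = A3; e.g. f (Bob) can still go to l. Fixed point.
From d, successor k is in the attractor (rank 1); the other successors f, g are not.

k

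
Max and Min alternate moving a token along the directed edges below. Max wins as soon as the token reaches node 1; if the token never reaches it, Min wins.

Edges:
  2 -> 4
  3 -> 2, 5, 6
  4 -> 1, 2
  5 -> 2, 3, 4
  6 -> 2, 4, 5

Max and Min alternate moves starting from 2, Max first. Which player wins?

Track states (vertex, player-to-move).
A0 = {(1,Max), (1,Min)}
A1: add {(4,Max)}.
A2: add {(2,Min)}.
A3: add {(3,Max), (5,Max), (6,Max)}.
A4 = A3; e.g. (2,Max) stays out. (2,Max) never enters ⇒ Min avoids the target.

Min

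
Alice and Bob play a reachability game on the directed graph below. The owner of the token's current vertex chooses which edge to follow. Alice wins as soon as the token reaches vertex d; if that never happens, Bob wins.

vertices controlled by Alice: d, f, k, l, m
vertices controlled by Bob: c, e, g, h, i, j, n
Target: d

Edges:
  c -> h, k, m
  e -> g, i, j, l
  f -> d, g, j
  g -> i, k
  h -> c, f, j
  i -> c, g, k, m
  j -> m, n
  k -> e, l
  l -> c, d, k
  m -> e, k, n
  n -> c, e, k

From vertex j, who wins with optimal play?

Bob

A0 = {d}
A1: add {f, l} — f (Alice) has f→d; l (Alice) has l→d.
A2: add {k} — k (Alice) has k→l.
A3: add {m} — m (Alice) has m→k.
A4 = A3; e.g. c (Bob) can still go to h. Fixed point.
j never enters the attractor, so Bob can avoid the target forever.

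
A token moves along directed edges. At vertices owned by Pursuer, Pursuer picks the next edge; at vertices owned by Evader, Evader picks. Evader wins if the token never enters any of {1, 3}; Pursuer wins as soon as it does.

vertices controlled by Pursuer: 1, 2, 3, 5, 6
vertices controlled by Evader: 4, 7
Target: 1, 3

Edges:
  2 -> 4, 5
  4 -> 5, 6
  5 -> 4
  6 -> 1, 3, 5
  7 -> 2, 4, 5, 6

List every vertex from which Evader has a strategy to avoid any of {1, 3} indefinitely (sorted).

A0 = {1, 3}
A1: add {6} — 6 (Pursuer) has 6→1.
A2 = A1; e.g. 2 (Pursuer) has no edge into A1. Fixed point.
Pursuer's attractor = {1, 3, 6}; Evader avoids the target exactly from the complement.

2, 4, 5, 7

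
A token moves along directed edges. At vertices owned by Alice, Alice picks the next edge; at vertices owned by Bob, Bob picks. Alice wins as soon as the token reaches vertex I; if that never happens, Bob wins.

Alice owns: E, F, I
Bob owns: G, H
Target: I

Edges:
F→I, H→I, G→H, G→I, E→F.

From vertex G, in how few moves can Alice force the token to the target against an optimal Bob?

A0 = {I}
A1: add {F, H} — F (Alice) has F→I; H (Bob): all of {I} already in.
A2: add {E, G} — E (Alice) has E→F; G (Bob): all of {H, I} already in.
A2 = all vertices. Fixed point.
G enters the attractor at level 2, so Alice can force the target in 2 moves from there.

2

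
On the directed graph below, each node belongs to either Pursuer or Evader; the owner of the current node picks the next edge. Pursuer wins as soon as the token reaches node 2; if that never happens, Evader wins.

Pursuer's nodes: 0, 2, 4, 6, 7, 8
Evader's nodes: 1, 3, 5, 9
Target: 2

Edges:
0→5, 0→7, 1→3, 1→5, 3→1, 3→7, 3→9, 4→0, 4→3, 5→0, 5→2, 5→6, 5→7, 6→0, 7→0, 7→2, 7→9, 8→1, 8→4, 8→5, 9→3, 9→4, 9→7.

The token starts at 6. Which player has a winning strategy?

A0 = {2}
A1: add {7} — 7 (Pursuer) has 7→2.
A2: add {0} — 0 (Pursuer) has 0→7.
A3: add {4, 6} — 4 (Pursuer) has 4→0; 6 (Pursuer) has 6→0.
6 ∈ A3, so Pursuer can force the target.

Pursuer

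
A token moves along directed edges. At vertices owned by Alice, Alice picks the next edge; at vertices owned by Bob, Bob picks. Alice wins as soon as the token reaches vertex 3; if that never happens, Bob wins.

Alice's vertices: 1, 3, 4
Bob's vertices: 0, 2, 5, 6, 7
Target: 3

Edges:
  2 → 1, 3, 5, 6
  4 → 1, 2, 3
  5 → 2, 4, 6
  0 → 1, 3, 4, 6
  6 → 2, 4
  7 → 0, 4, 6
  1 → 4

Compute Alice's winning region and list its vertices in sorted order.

1, 3, 4

A0 = {3}
A1: add {4} — 4 (Alice) has 4→3.
A2: add {1} — 1 (Alice) has 1→4.
A3 = A2; e.g. 0 (Bob) can still go to 6. Fixed point.
Alice's winning region = {1, 3, 4}.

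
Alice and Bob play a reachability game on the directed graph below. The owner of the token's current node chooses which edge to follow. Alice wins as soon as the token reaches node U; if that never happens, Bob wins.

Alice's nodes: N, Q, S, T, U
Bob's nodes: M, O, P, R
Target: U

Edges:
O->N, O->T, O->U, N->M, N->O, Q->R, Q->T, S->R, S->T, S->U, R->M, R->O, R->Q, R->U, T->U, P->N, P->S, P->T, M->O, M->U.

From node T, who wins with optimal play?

A0 = {U}
A1: add {S, T} — S (Alice) has S→U; T (Alice) has T→U.
T ∈ A1, so Alice can force the target.

Alice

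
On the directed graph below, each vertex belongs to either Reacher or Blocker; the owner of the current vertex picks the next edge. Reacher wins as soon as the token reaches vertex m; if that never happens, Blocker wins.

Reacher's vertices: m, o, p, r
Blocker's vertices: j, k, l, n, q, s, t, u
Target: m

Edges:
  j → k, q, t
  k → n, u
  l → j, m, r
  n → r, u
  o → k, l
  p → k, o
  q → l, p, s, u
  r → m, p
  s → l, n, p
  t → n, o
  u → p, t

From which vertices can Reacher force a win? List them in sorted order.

m, r

A0 = {m}
A1: add {r} — r (Reacher) has r→m.
A2 = A1; e.g. j (Blocker) can still go to k. Fixed point.
Reacher's winning region = {m, r}.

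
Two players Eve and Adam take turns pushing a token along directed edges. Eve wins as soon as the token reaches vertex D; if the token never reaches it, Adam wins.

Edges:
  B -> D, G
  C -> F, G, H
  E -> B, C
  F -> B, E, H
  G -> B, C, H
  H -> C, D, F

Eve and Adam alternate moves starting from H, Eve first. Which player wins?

Eve

Track states (vertex, player-to-move).
A0 = {(D,Eve), (D,Adam)}
A1: add {(B,Eve), (H,Eve)}.
(H,Eve) ∈ A1 ⇒ Eve forces the target.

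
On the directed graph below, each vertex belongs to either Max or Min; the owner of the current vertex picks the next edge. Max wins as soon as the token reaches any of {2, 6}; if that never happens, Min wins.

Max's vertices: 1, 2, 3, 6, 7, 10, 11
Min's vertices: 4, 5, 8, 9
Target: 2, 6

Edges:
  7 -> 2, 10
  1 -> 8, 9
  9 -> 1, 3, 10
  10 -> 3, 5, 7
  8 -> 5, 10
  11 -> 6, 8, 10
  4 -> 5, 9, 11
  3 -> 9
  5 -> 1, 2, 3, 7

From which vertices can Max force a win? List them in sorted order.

2, 6, 7, 10, 11

A0 = {2, 6}
A1: add {7, 11} — 7 (Max) has 7→2; 11 (Max) has 11→6.
A2: add {10} — 10 (Max) has 10→7.
A3 = A2; e.g. 1 (Max) has no edge into A2. Fixed point.
Max's winning region = {2, 6, 7, 10, 11}.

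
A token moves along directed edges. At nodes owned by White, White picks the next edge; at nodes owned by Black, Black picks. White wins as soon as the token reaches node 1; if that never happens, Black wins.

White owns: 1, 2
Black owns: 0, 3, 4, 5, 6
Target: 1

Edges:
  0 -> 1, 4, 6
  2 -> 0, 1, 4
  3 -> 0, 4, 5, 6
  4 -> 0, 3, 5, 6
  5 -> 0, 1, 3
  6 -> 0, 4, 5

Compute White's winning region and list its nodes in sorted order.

A0 = {1}
A1: add {2} — 2 (White) has 2→1.
A2 = A1; e.g. 0 (Black) can still go to 4. Fixed point.
White's winning region = {1, 2}.

1, 2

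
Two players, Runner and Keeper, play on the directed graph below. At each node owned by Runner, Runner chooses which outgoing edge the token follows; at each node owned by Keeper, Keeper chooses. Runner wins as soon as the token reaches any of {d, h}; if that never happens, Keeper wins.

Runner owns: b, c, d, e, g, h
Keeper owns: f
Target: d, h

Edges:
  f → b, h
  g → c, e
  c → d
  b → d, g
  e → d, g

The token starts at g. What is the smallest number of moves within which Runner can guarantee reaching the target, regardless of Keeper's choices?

2

A0 = {d, h}
A1: add {b, c, e} — b (Runner) has b→d; c (Runner) has c→d; e (Runner) has e→d.
A2: add {f, g} — f (Keeper): all of {b, h} already in; g (Runner) has g→c.
A2 = all vertices. Fixed point.
g enters the attractor at level 2, so Runner can force the target in 2 moves from there.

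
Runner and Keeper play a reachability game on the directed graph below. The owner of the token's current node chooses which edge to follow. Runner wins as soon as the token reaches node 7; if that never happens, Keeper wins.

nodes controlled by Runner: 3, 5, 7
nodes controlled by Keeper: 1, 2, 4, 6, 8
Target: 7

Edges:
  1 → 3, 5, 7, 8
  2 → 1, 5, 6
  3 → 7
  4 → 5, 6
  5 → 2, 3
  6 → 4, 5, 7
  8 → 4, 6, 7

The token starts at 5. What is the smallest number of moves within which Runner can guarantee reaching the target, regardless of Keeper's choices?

A0 = {7}
A1: add {3} — 3 (Runner) has 3→7.
A2: add {5} — 5 (Runner) has 5→3.
A3 = A2; e.g. 1 (Keeper) can still go to 8. Fixed point.
5 enters the attractor at level 2, so Runner can force the target in 2 moves from there.

2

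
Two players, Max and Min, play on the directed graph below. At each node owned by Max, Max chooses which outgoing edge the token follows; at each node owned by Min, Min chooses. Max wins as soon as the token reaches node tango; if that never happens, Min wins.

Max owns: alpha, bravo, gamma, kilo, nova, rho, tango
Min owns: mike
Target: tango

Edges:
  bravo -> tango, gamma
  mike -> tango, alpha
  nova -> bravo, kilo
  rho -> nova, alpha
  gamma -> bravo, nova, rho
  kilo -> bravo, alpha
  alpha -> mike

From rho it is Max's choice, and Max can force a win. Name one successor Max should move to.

A0 = {tango}
A1: add {bravo} — bravo (Max) has bravo→tango.
A2: add {gamma, kilo, nova} — nova (Max) has nova→bravo; gamma (Max) has gamma→bravo; kilo (Max) has kilo→bravo.
A3: add {rho} — rho (Max) has rho→nova.
A4 = A3; e.g. mike (Min) can still go to alpha. Fixed point.
From rho, successor nova is in the attractor (rank 2); the other successor alpha is not.

nova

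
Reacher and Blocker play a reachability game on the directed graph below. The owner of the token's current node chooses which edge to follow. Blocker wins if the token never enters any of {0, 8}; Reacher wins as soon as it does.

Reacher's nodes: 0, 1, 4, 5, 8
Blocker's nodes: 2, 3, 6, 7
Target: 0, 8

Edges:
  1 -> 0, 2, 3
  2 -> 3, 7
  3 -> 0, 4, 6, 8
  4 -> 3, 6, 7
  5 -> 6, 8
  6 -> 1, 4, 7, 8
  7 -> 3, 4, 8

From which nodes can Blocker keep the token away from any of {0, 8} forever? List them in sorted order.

2, 3, 4, 6, 7

A0 = {0, 8}
A1: add {1, 5} — 1 (Reacher) has 1→0; 5 (Reacher) has 5→8.
A2 = A1; e.g. 2 (Blocker) can still go to 3. Fixed point.
Reacher's attractor = {0, 1, 5, 8}; Blocker avoids the target exactly from the complement.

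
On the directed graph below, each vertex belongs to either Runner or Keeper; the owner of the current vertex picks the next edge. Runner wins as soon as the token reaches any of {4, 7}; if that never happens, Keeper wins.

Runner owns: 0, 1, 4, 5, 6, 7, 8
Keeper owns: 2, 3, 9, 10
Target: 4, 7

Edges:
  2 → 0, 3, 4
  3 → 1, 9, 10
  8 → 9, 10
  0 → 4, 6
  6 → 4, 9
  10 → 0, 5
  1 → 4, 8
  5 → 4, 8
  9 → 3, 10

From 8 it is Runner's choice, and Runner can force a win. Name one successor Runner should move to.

A0 = {4, 7}
A1: add {0, 1, 5, 6} — 0 (Runner) has 0→4; 1 (Runner) has 1→4; 5 (Runner) has 5→4; 6 (Runner) has 6→4.
A2: add {10} — 10 (Keeper): all of {0, 5} already in.
A3: add {8} — 8 (Runner) has 8→10.
A4 = A3; e.g. 2 (Keeper) can still go to 3. Fixed point.
From 8, successor 10 is in the attractor (rank 2); the other successor 9 is not.

10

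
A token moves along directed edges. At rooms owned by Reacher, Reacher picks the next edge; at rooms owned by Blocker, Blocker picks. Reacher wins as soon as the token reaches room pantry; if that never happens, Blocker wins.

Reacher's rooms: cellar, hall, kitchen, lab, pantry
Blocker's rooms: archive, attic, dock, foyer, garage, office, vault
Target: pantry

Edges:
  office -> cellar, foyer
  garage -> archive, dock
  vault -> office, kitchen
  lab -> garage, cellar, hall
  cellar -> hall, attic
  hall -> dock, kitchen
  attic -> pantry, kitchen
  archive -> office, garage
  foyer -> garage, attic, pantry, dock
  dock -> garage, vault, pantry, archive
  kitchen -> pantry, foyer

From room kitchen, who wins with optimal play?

Reacher

A0 = {pantry}
A1: add {kitchen} — kitchen (Reacher) has kitchen→pantry.
kitchen ∈ A1, so Reacher can force the target.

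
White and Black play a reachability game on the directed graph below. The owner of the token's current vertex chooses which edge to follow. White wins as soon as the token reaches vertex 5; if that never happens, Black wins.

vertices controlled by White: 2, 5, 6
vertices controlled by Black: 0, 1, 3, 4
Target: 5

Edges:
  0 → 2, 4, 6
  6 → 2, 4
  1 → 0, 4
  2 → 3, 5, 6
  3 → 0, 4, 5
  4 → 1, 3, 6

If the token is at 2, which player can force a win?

White

A0 = {5}
A1: add {2} — 2 (White) has 2→5.
2 ∈ A1, so White can force the target.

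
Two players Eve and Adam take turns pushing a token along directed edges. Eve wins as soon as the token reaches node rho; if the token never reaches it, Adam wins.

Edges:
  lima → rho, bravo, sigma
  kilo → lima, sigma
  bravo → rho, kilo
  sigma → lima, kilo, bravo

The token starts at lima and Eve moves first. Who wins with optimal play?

Eve

Track states (vertex, player-to-move).
A0 = {(rho,Eve), (rho,Adam)}
A1: add {(lima,Eve), (bravo,Eve)}.
(lima,Eve) ∈ A1 ⇒ Eve forces the target.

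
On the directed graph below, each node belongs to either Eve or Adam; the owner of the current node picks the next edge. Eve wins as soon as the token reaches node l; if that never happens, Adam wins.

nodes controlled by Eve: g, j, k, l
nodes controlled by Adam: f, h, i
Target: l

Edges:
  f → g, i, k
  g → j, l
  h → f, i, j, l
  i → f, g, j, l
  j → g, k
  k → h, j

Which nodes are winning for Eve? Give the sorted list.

g, j, k, l

A0 = {l}
A1: add {g} — g (Eve) has g→l.
A2: add {j} — j (Eve) has j→g.
A3: add {k} — k (Eve) has k→j.
A4 = A3; e.g. f (Adam) can still go to i. Fixed point.
Eve's winning region = {g, j, k, l}.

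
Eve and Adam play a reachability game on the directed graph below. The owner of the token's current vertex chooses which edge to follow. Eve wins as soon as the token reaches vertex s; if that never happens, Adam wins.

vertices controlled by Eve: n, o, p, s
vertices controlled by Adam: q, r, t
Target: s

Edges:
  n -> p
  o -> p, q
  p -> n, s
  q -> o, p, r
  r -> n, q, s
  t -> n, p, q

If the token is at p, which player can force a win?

A0 = {s}
A1: add {p} — p (Eve) has p→s.
p ∈ A1, so Eve can force the target.

Eve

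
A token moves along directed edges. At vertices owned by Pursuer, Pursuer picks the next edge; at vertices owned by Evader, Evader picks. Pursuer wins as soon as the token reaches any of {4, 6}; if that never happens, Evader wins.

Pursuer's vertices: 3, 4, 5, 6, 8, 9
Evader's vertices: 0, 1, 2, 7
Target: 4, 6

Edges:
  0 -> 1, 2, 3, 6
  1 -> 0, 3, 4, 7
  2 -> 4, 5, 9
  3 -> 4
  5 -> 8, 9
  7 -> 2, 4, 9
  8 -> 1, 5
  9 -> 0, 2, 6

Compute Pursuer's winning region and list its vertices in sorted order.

A0 = {4, 6}
A1: add {3, 9} — 3 (Pursuer) has 3→4; 9 (Pursuer) has 9→6.
A2: add {5} — 5 (Pursuer) has 5→9.
A3: add {2, 8} — 2 (Evader): all of {4, 5, 9} already in; 8 (Pursuer) has 8→5.
A4: add {7} — 7 (Evader): all of {2, 4, 9} already in.
A5 = A4; e.g. 0 (Evader) can still go to 1. Fixed point.
Pursuer's winning region = {2, 3, 4, 5, 6, 7, 8, 9}.

2, 3, 4, 5, 6, 7, 8, 9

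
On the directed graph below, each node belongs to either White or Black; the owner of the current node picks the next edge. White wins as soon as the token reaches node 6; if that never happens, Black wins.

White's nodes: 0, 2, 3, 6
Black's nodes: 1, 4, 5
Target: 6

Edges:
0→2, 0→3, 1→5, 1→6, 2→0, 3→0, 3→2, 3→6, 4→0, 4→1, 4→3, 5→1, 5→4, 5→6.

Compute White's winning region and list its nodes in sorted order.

A0 = {6}
A1: add {3} — 3 (White) has 3→6.
A2: add {0} — 0 (White) has 0→3.
A3: add {2} — 2 (White) has 2→0.
A4 = A3; e.g. 1 (Black) can still go to 5. Fixed point.
White's winning region = {0, 2, 3, 6}.

0, 2, 3, 6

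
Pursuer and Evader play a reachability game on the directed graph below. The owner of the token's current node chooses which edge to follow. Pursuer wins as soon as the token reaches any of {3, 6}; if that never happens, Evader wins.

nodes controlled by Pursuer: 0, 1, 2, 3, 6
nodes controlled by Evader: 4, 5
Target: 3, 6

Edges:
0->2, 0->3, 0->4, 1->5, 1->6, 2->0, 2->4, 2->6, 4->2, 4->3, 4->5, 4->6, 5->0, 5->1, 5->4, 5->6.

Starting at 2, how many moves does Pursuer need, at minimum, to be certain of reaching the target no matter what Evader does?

1

A0 = {3, 6}
A1: add {0, 1, 2} — 0 (Pursuer) has 0→3; 1 (Pursuer) has 1→6; 2 (Pursuer) has 2→6.
A2 = A1; e.g. 4 (Evader) can still go to 5. Fixed point.
2 enters the attractor at level 1, so Pursuer can force the target in 1 move from there.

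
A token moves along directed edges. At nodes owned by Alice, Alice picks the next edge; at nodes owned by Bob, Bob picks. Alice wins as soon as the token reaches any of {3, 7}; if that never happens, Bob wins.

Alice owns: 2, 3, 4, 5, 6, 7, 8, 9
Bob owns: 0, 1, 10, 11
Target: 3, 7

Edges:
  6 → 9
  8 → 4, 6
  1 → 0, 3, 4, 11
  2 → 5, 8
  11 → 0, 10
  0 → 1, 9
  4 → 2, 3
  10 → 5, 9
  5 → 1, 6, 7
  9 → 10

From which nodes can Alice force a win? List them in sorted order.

A0 = {3, 7}
A1: add {4, 5} — 4 (Alice) has 4→3; 5 (Alice) has 5→7.
A2: add {2, 8} — 2 (Alice) has 2→5; 8 (Alice) has 8→4.
A3 = A2; e.g. 0 (Bob) can still go to 1. Fixed point.
Alice's winning region = {2, 3, 4, 5, 7, 8}.

2, 3, 4, 5, 7, 8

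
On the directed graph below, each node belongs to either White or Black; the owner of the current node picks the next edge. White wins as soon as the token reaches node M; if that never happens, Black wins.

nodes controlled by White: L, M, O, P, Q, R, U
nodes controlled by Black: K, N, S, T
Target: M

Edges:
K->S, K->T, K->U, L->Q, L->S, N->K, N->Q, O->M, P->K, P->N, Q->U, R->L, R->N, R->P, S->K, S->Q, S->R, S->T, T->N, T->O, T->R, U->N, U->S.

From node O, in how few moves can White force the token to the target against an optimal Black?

1

A0 = {M}
A1: add {O} — O (White) has O→M.
A2 = A1; e.g. K (Black) can still go to S. Fixed point.
O enters the attractor at level 1, so White can force the target in 1 move from there.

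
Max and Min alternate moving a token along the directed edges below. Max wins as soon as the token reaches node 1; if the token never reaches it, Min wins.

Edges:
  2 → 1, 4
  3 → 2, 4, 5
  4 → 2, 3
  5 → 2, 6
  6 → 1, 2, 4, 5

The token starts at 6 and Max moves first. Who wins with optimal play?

Max

Track states (vertex, player-to-move).
A0 = {(1,Max), (1,Min)}
A1: add {(2,Max), (6,Max)}.
(6,Max) ∈ A1 ⇒ Max forces the target.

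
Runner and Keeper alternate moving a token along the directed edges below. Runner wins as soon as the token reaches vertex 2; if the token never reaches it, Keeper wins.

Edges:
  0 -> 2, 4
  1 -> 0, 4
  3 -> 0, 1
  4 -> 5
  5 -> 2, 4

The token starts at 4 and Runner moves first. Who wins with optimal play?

Track states (vertex, player-to-move).
A0 = {(2,Runner), (2,Keeper)}
A1: add {(0,Runner), (5,Runner)}.
A2: add {(4,Keeper)}.
A3: add {(1,Runner)}.
A4: add {(3,Keeper)}.
A5 = A4; e.g. (0,Keeper) stays out. (4,Runner) never enters ⇒ Keeper avoids the target.

Keeper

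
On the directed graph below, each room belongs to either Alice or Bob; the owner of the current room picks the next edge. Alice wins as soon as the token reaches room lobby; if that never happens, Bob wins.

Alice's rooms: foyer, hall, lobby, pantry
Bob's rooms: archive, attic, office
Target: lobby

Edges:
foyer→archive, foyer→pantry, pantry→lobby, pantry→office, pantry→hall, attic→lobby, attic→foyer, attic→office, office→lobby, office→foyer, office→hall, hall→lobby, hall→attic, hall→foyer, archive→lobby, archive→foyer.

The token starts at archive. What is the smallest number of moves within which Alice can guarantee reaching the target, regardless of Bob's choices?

3

A0 = {lobby}
A1: add {hall, pantry} — pantry (Alice) has pantry→lobby; hall (Alice) has hall→lobby.
A2: add {foyer} — foyer (Alice) has foyer→pantry.
A3: add {archive, office} — archive (Bob): all of {lobby, foyer} already in; office (Bob): all of {lobby, foyer, hall} already in.
archive enters the attractor at level 3, so Alice can force the target in 3 moves from there.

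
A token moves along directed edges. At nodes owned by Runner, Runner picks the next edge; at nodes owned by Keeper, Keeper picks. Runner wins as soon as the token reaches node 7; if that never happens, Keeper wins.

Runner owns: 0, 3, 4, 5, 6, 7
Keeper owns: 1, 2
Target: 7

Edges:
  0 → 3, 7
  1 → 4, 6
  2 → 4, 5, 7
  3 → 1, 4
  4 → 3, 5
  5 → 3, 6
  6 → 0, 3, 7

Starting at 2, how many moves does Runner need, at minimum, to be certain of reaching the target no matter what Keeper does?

4

A0 = {7}
A1: add {0, 6} — 0 (Runner) has 0→7; 6 (Runner) has 6→7.
A2: add {5} — 5 (Runner) has 5→6.
A3: add {4} — 4 (Runner) has 4→5.
A4: add {1, 2, 3} — 1 (Keeper): all of {4, 6} already in; 2 (Keeper): all of {4, 5, 7} already in; 3 (Runner) has 3→4.
A4 = all vertices. Fixed point.
2 enters the attractor at level 4, so Runner can force the target in 4 moves from there.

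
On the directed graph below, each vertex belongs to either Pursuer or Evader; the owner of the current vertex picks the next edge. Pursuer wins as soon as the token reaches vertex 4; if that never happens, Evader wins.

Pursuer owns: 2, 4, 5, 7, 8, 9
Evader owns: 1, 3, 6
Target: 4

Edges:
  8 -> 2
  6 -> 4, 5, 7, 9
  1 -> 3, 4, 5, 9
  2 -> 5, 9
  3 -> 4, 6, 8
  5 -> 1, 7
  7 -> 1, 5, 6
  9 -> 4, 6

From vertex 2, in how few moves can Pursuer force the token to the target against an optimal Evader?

A0 = {4}
A1: add {9} — 9 (Pursuer) has 9→4.
A2: add {2} — 2 (Pursuer) has 2→9.
2 enters the attractor at level 2, so Pursuer can force the target in 2 moves from there.

2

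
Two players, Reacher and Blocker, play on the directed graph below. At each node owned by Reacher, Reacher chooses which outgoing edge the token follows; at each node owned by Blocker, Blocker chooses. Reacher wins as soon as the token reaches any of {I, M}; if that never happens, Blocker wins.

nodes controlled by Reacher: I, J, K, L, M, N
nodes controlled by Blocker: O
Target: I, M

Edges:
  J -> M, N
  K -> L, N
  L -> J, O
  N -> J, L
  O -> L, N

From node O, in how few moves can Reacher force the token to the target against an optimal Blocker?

A0 = {I, M}
A1: add {J} — J (Reacher) has J→M.
A2: add {L, N} — L (Reacher) has L→J; N (Reacher) has N→J.
A3: add {K, O} — K (Reacher) has K→L; O (Blocker): all of {L, N} already in.
A3 = all vertices. Fixed point.
O enters the attractor at level 3, so Reacher can force the target in 3 moves from there.

3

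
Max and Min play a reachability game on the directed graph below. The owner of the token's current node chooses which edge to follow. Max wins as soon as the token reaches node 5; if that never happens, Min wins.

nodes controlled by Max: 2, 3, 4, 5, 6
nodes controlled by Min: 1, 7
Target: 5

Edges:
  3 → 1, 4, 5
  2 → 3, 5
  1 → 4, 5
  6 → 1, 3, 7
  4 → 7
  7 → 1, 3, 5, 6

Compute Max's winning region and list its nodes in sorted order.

A0 = {5}
A1: add {2, 3} — 2 (Max) has 2→5; 3 (Max) has 3→5.
A2: add {6} — 6 (Max) has 6→3.
A3 = A2; e.g. 1 (Min) can still go to 4. Fixed point.
Max's winning region = {2, 3, 5, 6}.

2, 3, 5, 6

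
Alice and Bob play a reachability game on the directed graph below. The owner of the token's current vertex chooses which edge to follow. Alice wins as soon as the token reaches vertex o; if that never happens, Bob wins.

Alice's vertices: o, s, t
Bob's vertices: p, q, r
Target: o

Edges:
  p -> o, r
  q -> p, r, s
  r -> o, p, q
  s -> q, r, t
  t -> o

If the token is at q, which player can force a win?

Bob

A0 = {o}
A1: add {t} — t (Alice) has t→o.
A2: add {s} — s (Alice) has s→t.
A3 = A2; e.g. p (Bob) can still go to r. Fixed point.
q never enters the attractor, so Bob can avoid the target forever.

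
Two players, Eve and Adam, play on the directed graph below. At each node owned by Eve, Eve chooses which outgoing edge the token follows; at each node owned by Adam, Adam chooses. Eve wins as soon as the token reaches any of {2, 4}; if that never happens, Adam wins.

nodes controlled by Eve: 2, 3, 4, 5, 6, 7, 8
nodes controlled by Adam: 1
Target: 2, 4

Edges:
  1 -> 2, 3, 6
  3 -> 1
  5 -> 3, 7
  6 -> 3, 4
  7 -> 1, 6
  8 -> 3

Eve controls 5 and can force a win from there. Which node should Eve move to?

A0 = {2, 4}
A1: add {6} — 6 (Eve) has 6→4.
A2: add {7} — 7 (Eve) has 7→6.
A3: add {5} — 5 (Eve) has 5→7.
A4 = A3; e.g. 1 (Adam) can still go to 3. Fixed point.
From 5, successor 7 is in the attractor (rank 2); the other successor 3 is not.

7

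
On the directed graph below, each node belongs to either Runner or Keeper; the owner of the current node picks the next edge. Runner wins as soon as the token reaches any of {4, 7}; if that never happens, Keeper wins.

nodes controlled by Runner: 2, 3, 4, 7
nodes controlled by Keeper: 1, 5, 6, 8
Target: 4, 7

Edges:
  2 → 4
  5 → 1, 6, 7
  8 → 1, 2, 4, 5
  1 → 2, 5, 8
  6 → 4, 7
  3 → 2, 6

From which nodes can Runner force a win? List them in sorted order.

A0 = {4, 7}
A1: add {2, 6} — 2 (Runner) has 2→4; 6 (Keeper): all of {4, 7} already in.
A2: add {3} — 3 (Runner) has 3→2.
A3 = A2; e.g. 1 (Keeper) can still go to 5. Fixed point.
Runner's winning region = {2, 3, 4, 6, 7}.

2, 3, 4, 6, 7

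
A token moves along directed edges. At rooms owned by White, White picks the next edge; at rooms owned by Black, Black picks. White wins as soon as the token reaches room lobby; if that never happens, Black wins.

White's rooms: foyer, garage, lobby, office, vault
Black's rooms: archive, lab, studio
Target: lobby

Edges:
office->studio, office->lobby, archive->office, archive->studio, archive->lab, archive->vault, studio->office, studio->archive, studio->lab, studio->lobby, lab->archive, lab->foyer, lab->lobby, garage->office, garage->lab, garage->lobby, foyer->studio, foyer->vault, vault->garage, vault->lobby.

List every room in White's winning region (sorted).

foyer, garage, lobby, office, vault

A0 = {lobby}
A1: add {garage, office, vault} — office (White) has office→lobby; garage (White) has garage→lobby; vault (White) has vault→lobby.
A2: add {foyer} — foyer (White) has foyer→vault.
A3 = A2; e.g. archive (Black) can still go to studio. Fixed point.
White's winning region = {foyer, garage, lobby, office, vault}.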